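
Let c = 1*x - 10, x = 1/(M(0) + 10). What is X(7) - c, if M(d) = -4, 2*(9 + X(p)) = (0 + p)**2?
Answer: 76/3 ≈ 25.333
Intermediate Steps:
X(p) = -9 + p**2/2 (X(p) = -9 + (0 + p)**2/2 = -9 + p**2/2)
x = 1/6 (x = 1/(-4 + 10) = 1/6 ≈ 0.16667)
c = -59/6 (c = 1*(1/6) - 10 = 1/6 - 10 = -59/6 ≈ -9.8333)
X(7) - c = (-9 + (1/2)*7**2) - 1*(-59/6) = (-9 + (1/2)*49) + 59/6 = (-9 + 49/2) + 59/6 = 31/2 + 59/6 = 76/3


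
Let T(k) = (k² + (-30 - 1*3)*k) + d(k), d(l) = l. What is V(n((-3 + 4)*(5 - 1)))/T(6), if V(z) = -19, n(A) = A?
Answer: 19/156 ≈ 0.12179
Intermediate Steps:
T(k) = k² - 32*k (T(k) = (k² + (-30 - 1*3)*k) + k = (k² + (-30 - 3)*k) + k = (k² - 33*k) + k = k² - 32*k)
V(n((-3 + 4)*(5 - 1)))/T(6) = -19*1/(6*(-32 + 6)) = -19/(6*(-26)) = -19/(-156) = -19*(-1/156) = 19/156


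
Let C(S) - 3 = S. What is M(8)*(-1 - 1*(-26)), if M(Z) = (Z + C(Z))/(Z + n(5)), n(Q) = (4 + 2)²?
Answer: 475/44 ≈ 10.795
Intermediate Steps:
n(Q) = 36 (n(Q) = 6² = 36)
C(S) = 3 + S
M(Z) = (3 + 2*Z)/(36 + Z) (M(Z) = (Z + (3 + Z))/(Z + 36) = (3 + 2*Z)/(36 + Z))
M(8)*(-1 - 1*(-26)) = ((3 + 2*8)/(36 + 8))*(-1 - 1*(-26)) = ((3 + 16)/44)*(-1 + 26) = ((1/44)*19)*25 = (19/44)*25 = 475/44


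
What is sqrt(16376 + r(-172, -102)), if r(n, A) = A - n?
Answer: sqrt(16446) ≈ 128.24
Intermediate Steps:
sqrt(16376 + r(-172, -102)) = sqrt(16376 + (-102 - 1*(-172))) = sqrt(16376 + (-102 + 172)) = sqrt(16376 + 70) = sqrt(16446)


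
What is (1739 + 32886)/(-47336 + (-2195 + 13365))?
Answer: -34625/36166 ≈ -0.95739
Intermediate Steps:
(1739 + 32886)/(-47336 + (-2195 + 13365)) = 34625/(-47336 + 11170) = 34625/(-36166) = 34625*(-1/36166) = -34625/36166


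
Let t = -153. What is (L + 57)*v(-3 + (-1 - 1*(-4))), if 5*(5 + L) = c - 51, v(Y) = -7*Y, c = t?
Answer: 0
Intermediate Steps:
c = -153
L = -229/5 (L = -5 + (-153 - 51)/5 = -5 + (⅕)*(-204) = -5 - 204/5 = -229/5 ≈ -45.800)
(L + 57)*v(-3 + (-1 - 1*(-4))) = (-229/5 + 57)*(-7*(-3 + (-1 - 1*(-4)))) = 56*(-7*(-3 + (-1 + 4)))/5 = 56*(-7*(-3 + 3))/5 = 56*(-7*0)/5 = (56/5)*0 = 0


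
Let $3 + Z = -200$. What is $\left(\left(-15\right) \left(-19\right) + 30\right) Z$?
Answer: $-63945$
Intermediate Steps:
$Z = -203$ ($Z = -3 - 200 = -203$)
$\left(\left(-15\right) \left(-19\right) + 30\right) Z = \left(\left(-15\right) \left(-19\right) + 30\right) \left(-203\right) = \left(285 + 30\right) \left(-203\right) = 315 \left(-203\right) = -63945$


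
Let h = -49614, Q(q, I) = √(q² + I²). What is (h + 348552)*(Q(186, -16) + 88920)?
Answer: 26581566960 + 597876*√8713 ≈ 2.6637e+10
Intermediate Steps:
Q(q, I) = √(I² + q²)
(h + 348552)*(Q(186, -16) + 88920) = (-49614 + 348552)*(√((-16)² + 186²) + 88920) = 298938*(√(256 + 34596) + 88920) = 298938*(√34852 + 88920) = 298938*(2*√8713 + 88920) = 298938*(88920 + 2*√8713) = 26581566960 + 597876*√8713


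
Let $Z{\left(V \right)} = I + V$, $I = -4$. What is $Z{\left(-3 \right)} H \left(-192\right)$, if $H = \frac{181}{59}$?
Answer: $\frac{243264}{59} \approx 4123.1$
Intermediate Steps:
$Z{\left(V \right)} = -4 + V$
$H = \frac{181}{59}$ ($H = 181 \cdot \frac{1}{59} = \frac{181}{59} \approx 3.0678$)
$Z{\left(-3 \right)} H \left(-192\right) = \left(-4 - 3\right) \frac{181}{59} \left(-192\right) = \left(-7\right) \frac{181}{59} \left(-192\right) = \left(- \frac{1267}{59}\right) \left(-192\right) = \frac{243264}{59}$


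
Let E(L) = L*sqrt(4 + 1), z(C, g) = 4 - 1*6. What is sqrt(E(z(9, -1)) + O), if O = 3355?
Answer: sqrt(3355 - 2*sqrt(5)) ≈ 57.884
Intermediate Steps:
z(C, g) = -2 (z(C, g) = 4 - 6 = -2)
E(L) = L*sqrt(5)
sqrt(E(z(9, -1)) + O) = sqrt(-2*sqrt(5) + 3355) = sqrt(3355 - 2*sqrt(5))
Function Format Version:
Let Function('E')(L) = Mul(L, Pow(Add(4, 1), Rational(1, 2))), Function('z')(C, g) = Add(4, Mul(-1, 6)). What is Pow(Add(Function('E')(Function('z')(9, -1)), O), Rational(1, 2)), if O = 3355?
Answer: Pow(Add(3355, Mul(-2, Pow(5, Rational(1, 2)))), Rational(1, 2)) ≈ 57.884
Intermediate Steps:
Function('z')(C, g) = -2 (Function('z')(C, g) = Add(4, -6) = -2)
Function('E')(L) = Mul(L, Pow(5, Rational(1, 2)))
Pow(Add(Function('E')(Function('z')(9, -1)), O), Rational(1, 2)) = Pow(Add(Mul(-2, Pow(5, Rational(1, 2))), 3355), Rational(1, 2)) = Pow(Add(3355, Mul(-2, Pow(5, Rational(1, 2)))), Rational(1, 2))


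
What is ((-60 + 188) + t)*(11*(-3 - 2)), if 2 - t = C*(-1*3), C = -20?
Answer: -3850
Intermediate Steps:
t = -58 (t = 2 - (-20)*(-1*3) = 2 - (-20)*(-3) = 2 - 1*60 = 2 - 60 = -58)
((-60 + 188) + t)*(11*(-3 - 2)) = ((-60 + 188) - 58)*(11*(-3 - 2)) = (128 - 58)*(11*(-5)) = 70*(-55) = -3850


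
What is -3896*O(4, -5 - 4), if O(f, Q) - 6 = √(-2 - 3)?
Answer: -23376 - 3896*I*√5 ≈ -23376.0 - 8711.7*I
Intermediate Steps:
O(f, Q) = 6 + I*√5 (O(f, Q) = 6 + √(-2 - 3) = 6 + √(-5) = 6 + I*√5)
-3896*O(4, -5 - 4) = -3896*(6 + I*√5) = -23376 - 3896*I*√5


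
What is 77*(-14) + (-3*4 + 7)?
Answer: -1083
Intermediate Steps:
77*(-14) + (-3*4 + 7) = -1078 + (-12 + 7) = -1078 - 5 = -1083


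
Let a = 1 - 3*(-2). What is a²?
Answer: 49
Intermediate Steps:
a = 7 (a = 1 + 6 = 7)
a² = 7² = 49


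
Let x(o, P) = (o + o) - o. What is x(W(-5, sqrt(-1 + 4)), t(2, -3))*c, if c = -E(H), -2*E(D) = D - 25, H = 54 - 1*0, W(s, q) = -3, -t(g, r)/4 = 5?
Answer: -87/2 ≈ -43.500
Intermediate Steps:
t(g, r) = -20 (t(g, r) = -4*5 = -20)
H = 54 (H = 54 + 0 = 54)
E(D) = 25/2 - D/2 (E(D) = -(D - 25)/2 = -(-25 + D)/2 = 25/2 - D/2)
x(o, P) = o (x(o, P) = 2*o - o = o)
c = 29/2 (c = -(25/2 - 1/2*54) = -(25/2 - 27) = -1*(-29/2) = 29/2 ≈ 14.500)
x(W(-5, sqrt(-1 + 4)), t(2, -3))*c = -3*29/2 = -87/2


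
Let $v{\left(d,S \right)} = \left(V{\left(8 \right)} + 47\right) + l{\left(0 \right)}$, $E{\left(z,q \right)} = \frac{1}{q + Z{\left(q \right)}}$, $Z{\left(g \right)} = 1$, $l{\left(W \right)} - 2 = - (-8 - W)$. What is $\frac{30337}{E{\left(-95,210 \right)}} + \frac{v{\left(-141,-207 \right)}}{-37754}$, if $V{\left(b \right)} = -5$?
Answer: $\frac{120833696813}{18877} \approx 6.4011 \cdot 10^{6}$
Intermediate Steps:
$l{\left(W \right)} = 10 + W$ ($l{\left(W \right)} = 2 - \left(-8 - W\right) = 2 + \left(8 + W\right) = 10 + W$)
$E{\left(z,q \right)} = \frac{1}{1 + q}$ ($E{\left(z,q \right)} = \frac{1}{q + 1} = \frac{1}{1 + q}$)
$v{\left(d,S \right)} = 52$ ($v{\left(d,S \right)} = \left(-5 + 47\right) + \left(10 + 0\right) = 42 + 10 = 52$)
$\frac{30337}{E{\left(-95,210 \right)}} + \frac{v{\left(-141,-207 \right)}}{-37754} = \frac{30337}{\frac{1}{1 + 210}} + \frac{52}{-37754} = \frac{30337}{\frac{1}{211}} + 52 \left(- \frac{1}{37754}\right) = 30337 \frac{1}{\frac{1}{211}} - \frac{26}{18877} = 30337 \cdot 211 - \frac{26}{18877} = 6401107 - \frac{26}{18877} = \frac{120833696813}{18877}$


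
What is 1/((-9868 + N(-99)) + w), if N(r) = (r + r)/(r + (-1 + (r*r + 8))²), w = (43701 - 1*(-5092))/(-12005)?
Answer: -32995490395/325733605821621 ≈ -0.00010130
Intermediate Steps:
w = -48793/12005 (w = (43701 + 5092)*(-1/12005) = 48793*(-1/12005) = -48793/12005 ≈ -4.0644)
N(r) = 2*r/(r + (7 + r²)²) (N(r) = (2*r)/(r + (-1 + (r² + 8))²) = (2*r)/(r + (-1 + (8 + r²))²) = (2*r)/(r + (7 + r²)²) = 2*r/(r + (7 + r²)²))
1/((-9868 + N(-99)) + w) = 1/((-9868 + 2*(-99)/(-99 + (7 + (-99)²)²)) - 48793/12005) = 1/((-9868 + 2*(-99)/(-99 + (7 + 9801)²)) - 48793/12005) = 1/((-9868 + 2*(-99)/(-99 + 9808²)) - 48793/12005) = 1/((-9868 + 2*(-99)/(-99 + 96196864)) - 48793/12005) = 1/((-9868 + 2*(-99)/96196765) - 48793/12005) = 1/((-9868 + 2*(-99)*(1/96196765)) - 48793/12005) = 1/((-9868 - 198/96196765) - 48793/12005) = 1/(-949269677218/96196765 - 48793/12005) = 1/(-325733605821621/32995490395) = -32995490395/325733605821621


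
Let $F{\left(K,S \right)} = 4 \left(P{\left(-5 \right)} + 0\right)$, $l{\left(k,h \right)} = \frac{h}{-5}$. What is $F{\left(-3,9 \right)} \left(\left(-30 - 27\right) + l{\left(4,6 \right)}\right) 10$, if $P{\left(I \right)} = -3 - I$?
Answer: $-4656$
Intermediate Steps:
$l{\left(k,h \right)} = - \frac{h}{5}$ ($l{\left(k,h \right)} = h \left(- \frac{1}{5}\right) = - \frac{h}{5}$)
$F{\left(K,S \right)} = 8$ ($F{\left(K,S \right)} = 4 \left(\left(-3 - -5\right) + 0\right) = 4 \left(\left(-3 + 5\right) + 0\right) = 4 \left(2 + 0\right) = 4 \cdot 2 = 8$)
$F{\left(-3,9 \right)} \left(\left(-30 - 27\right) + l{\left(4,6 \right)}\right) 10 = 8 \left(\left(-30 - 27\right) - \frac{6}{5}\right) 10 = 8 \left(-57 - \frac{6}{5}\right) 10 = 8 \left(- \frac{291}{5}\right) 10 = \left(- \frac{2328}{5}\right) 10 = -4656$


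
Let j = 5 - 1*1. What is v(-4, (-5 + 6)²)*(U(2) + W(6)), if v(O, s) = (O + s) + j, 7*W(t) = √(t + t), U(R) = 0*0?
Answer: 2*√3/7 ≈ 0.49487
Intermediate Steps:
U(R) = 0
j = 4 (j = 5 - 1 = 4)
W(t) = √2*√t/7 (W(t) = √(t + t)/7 = √(2*t)/7 = (√2*√t)/7 = √2*√t/7)
v(O, s) = 4 + O + s (v(O, s) = (O + s) + 4 = 4 + O + s)
v(-4, (-5 + 6)²)*(U(2) + W(6)) = (4 - 4 + (-5 + 6)²)*(0 + √2*√6/7) = (4 - 4 + 1²)*(0 + 2*√3/7) = (4 - 4 + 1)*(2*√3/7) = 1*(2*√3/7) = 2*√3/7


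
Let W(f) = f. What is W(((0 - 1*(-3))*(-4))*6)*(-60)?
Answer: 4320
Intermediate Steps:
W(((0 - 1*(-3))*(-4))*6)*(-60) = (((0 - 1*(-3))*(-4))*6)*(-60) = (((0 + 3)*(-4))*6)*(-60) = ((3*(-4))*6)*(-60) = -12*6*(-60) = -72*(-60) = 4320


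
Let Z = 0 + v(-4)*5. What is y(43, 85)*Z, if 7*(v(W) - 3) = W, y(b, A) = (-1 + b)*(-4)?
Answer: -2040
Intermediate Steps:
y(b, A) = 4 - 4*b
v(W) = 3 + W/7
Z = 85/7 (Z = 0 + (3 + (⅐)*(-4))*5 = 0 + (3 - 4/7)*5 = 0 + (17/7)*5 = 0 + 85/7 = 85/7 ≈ 12.143)
y(43, 85)*Z = (4 - 4*43)*(85/7) = (4 - 172)*(85/7) = -168*85/7 = -2040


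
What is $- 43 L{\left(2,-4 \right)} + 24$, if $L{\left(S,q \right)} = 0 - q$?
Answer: $-148$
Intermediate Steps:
$L{\left(S,q \right)} = - q$
$- 43 L{\left(2,-4 \right)} + 24 = - 43 \left(\left(-1\right) \left(-4\right)\right) + 24 = \left(-43\right) 4 + 24 = -172 + 24 = -148$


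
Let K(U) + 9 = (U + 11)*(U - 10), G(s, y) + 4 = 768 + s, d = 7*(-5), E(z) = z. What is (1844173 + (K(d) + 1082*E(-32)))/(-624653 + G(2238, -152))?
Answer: -603540/207217 ≈ -2.9126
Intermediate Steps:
d = -35
G(s, y) = 764 + s (G(s, y) = -4 + (768 + s) = 764 + s)
K(U) = -9 + (-10 + U)*(11 + U) (K(U) = -9 + (U + 11)*(U - 10) = -9 + (11 + U)*(-10 + U) = -9 + (-10 + U)*(11 + U))
(1844173 + (K(d) + 1082*E(-32)))/(-624653 + G(2238, -152)) = (1844173 + ((-119 - 35 + (-35)**2) + 1082*(-32)))/(-624653 + (764 + 2238)) = (1844173 + ((-119 - 35 + 1225) - 34624))/(-624653 + 3002) = (1844173 + (1071 - 34624))/(-621651) = (1844173 - 33553)*(-1/621651) = 1810620*(-1/621651) = -603540/207217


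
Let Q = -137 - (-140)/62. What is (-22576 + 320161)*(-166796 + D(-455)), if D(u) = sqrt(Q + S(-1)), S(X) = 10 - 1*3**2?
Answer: -49635987660 + 297585*I*sqrt(128526)/31 ≈ -4.9636e+10 + 3.4415e+6*I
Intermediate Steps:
S(X) = 1 (S(X) = 10 - 1*9 = 10 - 9 = 1)
Q = -4177/31 (Q = -137 - (-140)/62 = -137 - 1*(-70/31) = -137 + 70/31 = -4177/31 ≈ -134.74)
D(u) = I*sqrt(128526)/31 (D(u) = sqrt(-4177/31 + 1) = sqrt(-4146/31) = I*sqrt(128526)/31)
(-22576 + 320161)*(-166796 + D(-455)) = (-22576 + 320161)*(-166796 + I*sqrt(128526)/31) = 297585*(-166796 + I*sqrt(128526)/31) = -49635987660 + 297585*I*sqrt(128526)/31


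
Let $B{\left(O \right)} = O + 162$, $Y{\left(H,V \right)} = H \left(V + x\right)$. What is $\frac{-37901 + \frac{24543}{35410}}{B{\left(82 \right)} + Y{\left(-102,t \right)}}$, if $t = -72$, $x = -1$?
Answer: $- \frac{1342049867}{272302900} \approx -4.9285$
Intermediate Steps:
$Y{\left(H,V \right)} = H \left(-1 + V\right)$ ($Y{\left(H,V \right)} = H \left(V - 1\right) = H \left(-1 + V\right)$)
$B{\left(O \right)} = 162 + O$
$\frac{-37901 + \frac{24543}{35410}}{B{\left(82 \right)} + Y{\left(-102,t \right)}} = \frac{-37901 + \frac{24543}{35410}}{\left(162 + 82\right) - 102 \left(-1 - 72\right)} = \frac{-37901 + 24543 \cdot \frac{1}{35410}}{244 - -7446} = \frac{-37901 + \frac{24543}{35410}}{244 + 7446} = - \frac{1342049867}{35410 \cdot 7690} = \left(- \frac{1342049867}{35410}\right) \frac{1}{7690} = - \frac{1342049867}{272302900}$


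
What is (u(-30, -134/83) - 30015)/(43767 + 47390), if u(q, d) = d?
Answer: -226489/687821 ≈ -0.32928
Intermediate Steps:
(u(-30, -134/83) - 30015)/(43767 + 47390) = (-134/83 - 30015)/(43767 + 47390) = (-134*1/83 - 30015)/91157 = (-134/83 - 30015)*(1/91157) = -2491379/83*1/91157 = -226489/687821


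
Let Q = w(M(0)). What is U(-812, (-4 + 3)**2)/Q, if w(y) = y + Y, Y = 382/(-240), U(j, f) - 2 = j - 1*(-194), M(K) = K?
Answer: 73920/191 ≈ 387.02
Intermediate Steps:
U(j, f) = 196 + j (U(j, f) = 2 + (j - 1*(-194)) = 2 + (j + 194) = 2 + (194 + j) = 196 + j)
Y = -191/120 (Y = 382*(-1/240) = -191/120 ≈ -1.5917)
w(y) = -191/120 + y (w(y) = y - 191/120 = -191/120 + y)
Q = -191/120 (Q = -191/120 + 0 = -191/120 ≈ -1.5917)
U(-812, (-4 + 3)**2)/Q = (196 - 812)/(-191/120) = -616*(-120/191) = 73920/191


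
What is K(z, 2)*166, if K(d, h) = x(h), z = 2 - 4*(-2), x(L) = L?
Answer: 332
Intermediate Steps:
z = 10 (z = 2 + 8 = 10)
K(d, h) = h
K(z, 2)*166 = 2*166 = 332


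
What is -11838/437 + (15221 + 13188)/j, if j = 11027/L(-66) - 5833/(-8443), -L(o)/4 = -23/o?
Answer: -41188695643084/1342491703615 ≈ -30.681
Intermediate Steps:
L(o) = 92/o (L(o) = -(-92)/o = 92/o)
j = -3072063395/388378 (j = 11027/((92/(-66))) - 5833/(-8443) = 11027/((92*(-1/66))) - 5833*(-1/8443) = 11027/(-46/33) + 5833/8443 = 11027*(-33/46) + 5833/8443 = -363891/46 + 5833/8443 = -3072063395/388378 ≈ -7910.0)
-11838/437 + (15221 + 13188)/j = -11838/437 + (15221 + 13188)/(-3072063395/388378) = -11838*1/437 + 28409*(-388378/3072063395) = -11838/437 - 11033430602/3072063395 = -41188695643084/1342491703615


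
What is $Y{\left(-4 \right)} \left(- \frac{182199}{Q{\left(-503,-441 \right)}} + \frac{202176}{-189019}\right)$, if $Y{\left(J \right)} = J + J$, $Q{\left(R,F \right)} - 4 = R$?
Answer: $- \frac{274705495656}{94320481} \approx -2912.5$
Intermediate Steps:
$Q{\left(R,F \right)} = 4 + R$
$Y{\left(J \right)} = 2 J$
$Y{\left(-4 \right)} \left(- \frac{182199}{Q{\left(-503,-441 \right)}} + \frac{202176}{-189019}\right) = 2 \left(-4\right) \left(- \frac{182199}{4 - 503} + \frac{202176}{-189019}\right) = - 8 \left(- \frac{182199}{-499} + 202176 \left(- \frac{1}{189019}\right)\right) = - 8 \left(\left(-182199\right) \left(- \frac{1}{499}\right) - \frac{202176}{189019}\right) = - 8 \left(\frac{182199}{499} - \frac{202176}{189019}\right) = \left(-8\right) \frac{34338186957}{94320481} = - \frac{274705495656}{94320481}$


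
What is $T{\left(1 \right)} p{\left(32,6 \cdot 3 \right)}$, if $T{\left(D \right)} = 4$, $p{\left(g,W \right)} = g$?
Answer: $128$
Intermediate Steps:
$T{\left(1 \right)} p{\left(32,6 \cdot 3 \right)} = 4 \cdot 32 = 128$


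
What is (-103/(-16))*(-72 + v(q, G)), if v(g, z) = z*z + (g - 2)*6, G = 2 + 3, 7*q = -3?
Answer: -44393/112 ≈ -396.37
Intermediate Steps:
q = -3/7 (q = (1/7)*(-3) = -3/7 ≈ -0.42857)
G = 5
v(g, z) = -12 + z**2 + 6*g (v(g, z) = z**2 + (-2 + g)*6 = z**2 + (-12 + 6*g) = -12 + z**2 + 6*g)
(-103/(-16))*(-72 + v(q, G)) = (-103/(-16))*(-72 + (-12 + 5**2 + 6*(-3/7))) = (-103*(-1/16))*(-72 + (-12 + 25 - 18/7)) = 103*(-72 + 73/7)/16 = (103/16)*(-431/7) = -44393/112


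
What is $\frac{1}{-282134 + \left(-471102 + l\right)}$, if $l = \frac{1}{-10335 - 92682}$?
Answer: $- \frac{103017}{77596113013} \approx -1.3276 \cdot 10^{-6}$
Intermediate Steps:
$l = - \frac{1}{103017}$ ($l = \frac{1}{-10335 - 92682} = \frac{1}{-103017} = - \frac{1}{103017} \approx -9.7071 \cdot 10^{-6}$)
$\frac{1}{-282134 + \left(-471102 + l\right)} = \frac{1}{-282134 - \frac{48531514735}{103017}} = \frac{1}{- \frac{77596113013}{103017}} = - \frac{103017}{77596113013}$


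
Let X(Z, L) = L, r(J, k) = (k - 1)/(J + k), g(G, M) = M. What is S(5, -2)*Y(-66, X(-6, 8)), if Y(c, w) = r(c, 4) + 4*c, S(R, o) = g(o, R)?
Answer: -81855/62 ≈ -1320.2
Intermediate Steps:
S(R, o) = R
r(J, k) = (-1 + k)/(J + k)
Y(c, w) = 3/(4 + c) + 4*c (Y(c, w) = (-1 + 4)/(c + 4) + 4*c = 3/(4 + c) + 4*c)
S(5, -2)*Y(-66, X(-6, 8)) = 5*((3 + 4*(-66)*(4 - 66))/(4 - 66)) = 5*((3 + 4*(-66)*(-62))/(-62)) = 5*(-(3 + 16368)/62) = 5*(-1/62*16371) = 5*(-16371/62) = -81855/62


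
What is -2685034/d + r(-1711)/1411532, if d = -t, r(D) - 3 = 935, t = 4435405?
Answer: 1897085910989/3130358045230 ≈ 0.60603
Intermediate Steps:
r(D) = 938 (r(D) = 3 + 935 = 938)
d = -4435405 (d = -1*4435405 = -4435405)
-2685034/d + r(-1711)/1411532 = -2685034/(-4435405) + 938/1411532 = -2685034*(-1/4435405) + 938*(1/1411532) = 2685034/4435405 + 469/705766 = 1897085910989/3130358045230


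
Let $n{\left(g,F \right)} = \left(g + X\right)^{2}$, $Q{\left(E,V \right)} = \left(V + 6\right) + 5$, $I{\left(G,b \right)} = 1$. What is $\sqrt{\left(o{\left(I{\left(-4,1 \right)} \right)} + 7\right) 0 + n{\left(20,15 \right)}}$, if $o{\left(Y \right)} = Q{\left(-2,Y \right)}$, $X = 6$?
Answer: $26$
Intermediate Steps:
$Q{\left(E,V \right)} = 11 + V$ ($Q{\left(E,V \right)} = \left(6 + V\right) + 5 = 11 + V$)
$n{\left(g,F \right)} = \left(6 + g\right)^{2}$ ($n{\left(g,F \right)} = \left(g + 6\right)^{2} = \left(6 + g\right)^{2}$)
$o{\left(Y \right)} = 11 + Y$
$\sqrt{\left(o{\left(I{\left(-4,1 \right)} \right)} + 7\right) 0 + n{\left(20,15 \right)}} = \sqrt{\left(\left(11 + 1\right) + 7\right) 0 + \left(6 + 20\right)^{2}} = \sqrt{\left(12 + 7\right) 0 + 26^{2}} = \sqrt{19 \cdot 0 + 676} = \sqrt{0 + 676} = \sqrt{676} = 26$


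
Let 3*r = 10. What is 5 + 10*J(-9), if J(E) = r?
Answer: 115/3 ≈ 38.333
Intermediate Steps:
r = 10/3 (r = (⅓)*10 = 10/3 ≈ 3.3333)
J(E) = 10/3
5 + 10*J(-9) = 5 + 10*(10/3) = 5 + 100/3 = 115/3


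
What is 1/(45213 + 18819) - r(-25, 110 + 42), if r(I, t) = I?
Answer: 1600801/64032 ≈ 25.000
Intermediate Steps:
1/(45213 + 18819) - r(-25, 110 + 42) = 1/(45213 + 18819) - 1*(-25) = 1/64032 + 25 = 1600801/64032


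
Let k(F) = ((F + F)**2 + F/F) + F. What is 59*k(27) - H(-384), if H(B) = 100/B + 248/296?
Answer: 616966141/3552 ≈ 1.7370e+5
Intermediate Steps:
H(B) = 31/37 + 100/B (H(B) = 100/B + 248*(1/296) = 100/B + 31/37 = 31/37 + 100/B)
k(F) = 1 + F + 4*F**2 (k(F) = ((2*F)**2 + 1) + F = (4*F**2 + 1) + F = (1 + 4*F**2) + F = 1 + F + 4*F**2)
59*k(27) - H(-384) = 59*(1 + 27 + 4*27**2) - (31/37 + 100/(-384)) = 59*(1 + 27 + 4*729) - (31/37 + 100*(-1/384)) = 59*(1 + 27 + 2916) - (31/37 - 25/96) = 59*2944 - 1*2051/3552 = 173696 - 2051/3552 = 616966141/3552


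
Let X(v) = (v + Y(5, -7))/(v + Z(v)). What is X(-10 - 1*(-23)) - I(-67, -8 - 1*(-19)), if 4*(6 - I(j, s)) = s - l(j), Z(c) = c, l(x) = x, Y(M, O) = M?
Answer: 369/26 ≈ 14.192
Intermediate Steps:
X(v) = (5 + v)/(2*v) (X(v) = (v + 5)/(v + v) = (5 + v)/((2*v)) = (5 + v)*(1/(2*v)) = (5 + v)/(2*v))
I(j, s) = 6 - s/4 + j/4 (I(j, s) = 6 - (s - j)/4 = 6 + (-s/4 + j/4) = 6 - s/4 + j/4)
X(-10 - 1*(-23)) - I(-67, -8 - 1*(-19)) = (5 + (-10 - 1*(-23)))/(2*(-10 - 1*(-23))) - (6 - (-8 - 1*(-19))/4 + (¼)*(-67)) = (5 + (-10 + 23))/(2*(-10 + 23)) - (6 - (-8 + 19)/4 - 67/4) = (½)*(5 + 13)/13 - (6 - ¼*11 - 67/4) = (½)*(1/13)*18 - (6 - 11/4 - 67/4) = 9/13 - 1*(-27/2) = 9/13 + 27/2 = 369/26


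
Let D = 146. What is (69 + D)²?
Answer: 46225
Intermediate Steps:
(69 + D)² = (69 + 146)² = 215² = 46225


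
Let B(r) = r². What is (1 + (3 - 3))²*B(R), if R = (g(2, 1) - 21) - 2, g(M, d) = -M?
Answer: 625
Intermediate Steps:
R = -25 (R = (-1*2 - 21) - 2 = (-2 - 21) - 2 = -23 - 2 = -25)
(1 + (3 - 3))²*B(R) = (1 + (3 - 3))²*(-25)² = (1 + 0)²*625 = 1²*625 = 1*625 = 625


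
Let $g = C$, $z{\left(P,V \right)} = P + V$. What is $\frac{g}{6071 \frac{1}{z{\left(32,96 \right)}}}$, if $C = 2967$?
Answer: $\frac{379776}{6071} \approx 62.556$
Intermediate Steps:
$g = 2967$
$\frac{g}{6071 \frac{1}{z{\left(32,96 \right)}}} = \frac{2967}{6071 \frac{1}{32 + 96}} = \frac{2967}{6071 \cdot \frac{1}{128}} = \frac{2967}{\frac{6071}{128}} = 2967 \cdot \frac{128}{6071} = \frac{379776}{6071}$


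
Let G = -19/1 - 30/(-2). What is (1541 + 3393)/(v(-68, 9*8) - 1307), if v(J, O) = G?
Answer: -4934/1311 ≈ -3.7635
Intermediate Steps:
G = -4 (G = -19*1 - 30*(-½) = -19 + 15 = -4)
v(J, O) = -4
(1541 + 3393)/(v(-68, 9*8) - 1307) = (1541 + 3393)/(-4 - 1307) = 4934/(-1311) = 4934*(-1/1311) = -4934/1311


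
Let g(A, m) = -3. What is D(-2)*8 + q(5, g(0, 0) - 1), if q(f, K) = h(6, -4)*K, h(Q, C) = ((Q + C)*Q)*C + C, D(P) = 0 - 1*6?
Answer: 160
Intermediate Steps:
D(P) = -6 (D(P) = 0 - 6 = -6)
h(Q, C) = C + C*Q*(C + Q) (h(Q, C) = ((C + Q)*Q)*C + C = (Q*(C + Q))*C + C = C*Q*(C + Q) + C = C + C*Q*(C + Q))
q(f, K) = -52*K (q(f, K) = (-4*(1 + 6**2 - 4*6))*K = (-4*(1 + 36 - 24))*K = (-4*13)*K = -52*K)
D(-2)*8 + q(5, g(0, 0) - 1) = -6*8 - 52*(-3 - 1) = -48 - 52*(-4) = -48 + 208 = 160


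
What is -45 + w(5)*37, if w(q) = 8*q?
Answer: 1435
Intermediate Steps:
-45 + w(5)*37 = -45 + (8*5)*37 = -45 + 40*37 = -45 + 1480 = 1435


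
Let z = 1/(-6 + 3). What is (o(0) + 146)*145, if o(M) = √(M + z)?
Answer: 21170 + 145*I*√3/3 ≈ 21170.0 + 83.716*I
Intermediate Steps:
z = -⅓ (z = 1/(-3) = -⅓ ≈ -0.33333)
o(M) = √(-⅓ + M) (o(M) = √(M - ⅓) = √(-⅓ + M))
(o(0) + 146)*145 = (√(-3 + 9*0)/3 + 146)*145 = (√(-3 + 0)/3 + 146)*145 = (√(-3)/3 + 146)*145 = ((I*√3)/3 + 146)*145 = (I*√3/3 + 146)*145 = (146 + I*√3/3)*145 = 21170 + 145*I*√3/3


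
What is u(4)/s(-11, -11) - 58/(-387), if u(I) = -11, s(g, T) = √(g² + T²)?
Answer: 58/387 - √2/2 ≈ -0.55724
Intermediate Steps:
s(g, T) = √(T² + g²)
u(4)/s(-11, -11) - 58/(-387) = -11/√((-11)² + (-11)²) - 58/(-387) = -11/√(121 + 121) - 58*(-1/387) = -11*√2/22 + 58/387 = -√2/2 + 58/387 = 58/387 - √2/2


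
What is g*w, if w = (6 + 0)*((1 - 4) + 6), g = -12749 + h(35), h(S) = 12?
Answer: -229266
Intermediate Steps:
g = -12737 (g = -12749 + 12 = -12737)
w = 18 (w = 6*(-3 + 6) = 6*3 = 18)
g*w = -12737*18 = -229266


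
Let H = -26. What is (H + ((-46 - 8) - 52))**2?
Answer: 17424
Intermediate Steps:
(H + ((-46 - 8) - 52))**2 = (-26 + ((-46 - 8) - 52))**2 = (-26 + (-54 - 52))**2 = (-26 - 106)**2 = (-132)**2 = 17424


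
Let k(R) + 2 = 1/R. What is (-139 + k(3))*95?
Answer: -40090/3 ≈ -13363.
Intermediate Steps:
k(R) = -2 + 1/R
(-139 + k(3))*95 = (-139 + (-2 + 1/3))*95 = (-139 + (-2 + ⅓))*95 = (-139 - 5/3)*95 = -422/3*95 = -40090/3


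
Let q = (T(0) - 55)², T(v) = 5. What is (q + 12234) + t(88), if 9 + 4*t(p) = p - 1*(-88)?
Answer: 59103/4 ≈ 14776.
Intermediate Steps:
t(p) = 79/4 + p/4 (t(p) = -9/4 + (p - 1*(-88))/4 = -9/4 + (p + 88)/4 = -9/4 + (88 + p)/4 = -9/4 + (22 + p/4) = 79/4 + p/4)
q = 2500 (q = (5 - 55)² = (-50)² = 2500)
(q + 12234) + t(88) = (2500 + 12234) + (79/4 + (¼)*88) = 14734 + (79/4 + 22) = 14734 + 167/4 = 59103/4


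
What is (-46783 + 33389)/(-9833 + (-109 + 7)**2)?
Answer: -13394/571 ≈ -23.457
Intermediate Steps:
(-46783 + 33389)/(-9833 + (-109 + 7)**2) = -13394/(-9833 + (-102)**2) = -13394/(-9833 + 10404) = -13394/571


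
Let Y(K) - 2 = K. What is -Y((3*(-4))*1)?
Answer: 10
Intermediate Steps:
Y(K) = 2 + K
-Y((3*(-4))*1) = -(2 + (3*(-4))*1) = -(2 - 12*1) = -(2 - 12) = -1*(-10) = 10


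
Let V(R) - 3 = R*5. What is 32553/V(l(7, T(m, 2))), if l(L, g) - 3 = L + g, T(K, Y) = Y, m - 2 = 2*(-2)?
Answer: 3617/7 ≈ 516.71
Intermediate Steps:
m = -2 (m = 2 + 2*(-2) = 2 - 4 = -2)
l(L, g) = 3 + L + g (l(L, g) = 3 + (L + g) = 3 + L + g)
V(R) = 3 + 5*R (V(R) = 3 + R*5 = 3 + 5*R)
32553/V(l(7, T(m, 2))) = 32553/(3 + 5*(3 + 7 + 2)) = 32553/(3 + 5*12) = 32553/(3 + 60) = 32553/63 = 32553*(1/63) = 3617/7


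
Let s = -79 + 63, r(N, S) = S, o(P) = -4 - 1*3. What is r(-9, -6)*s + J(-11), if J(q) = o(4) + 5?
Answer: 94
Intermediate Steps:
o(P) = -7 (o(P) = -4 - 3 = -7)
J(q) = -2 (J(q) = -7 + 5 = -2)
s = -16
r(-9, -6)*s + J(-11) = -6*(-16) - 2 = 96 - 2 = 94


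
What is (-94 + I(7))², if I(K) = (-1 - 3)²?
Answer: 6084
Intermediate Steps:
I(K) = 16 (I(K) = (-4)² = 16)
(-94 + I(7))² = (-94 + 16)² = (-78)² = 6084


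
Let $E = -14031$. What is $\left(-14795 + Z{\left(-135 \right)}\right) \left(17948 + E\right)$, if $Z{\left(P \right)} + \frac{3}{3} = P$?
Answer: $-58484727$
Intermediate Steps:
$Z{\left(P \right)} = -1 + P$
$\left(-14795 + Z{\left(-135 \right)}\right) \left(17948 + E\right) = \left(-14795 - 136\right) \left(17948 - 14031\right) = \left(-14795 - 136\right) 3917 = \left(-14931\right) 3917 = -58484727$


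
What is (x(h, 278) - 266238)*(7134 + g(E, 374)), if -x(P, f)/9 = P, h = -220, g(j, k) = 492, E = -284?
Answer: -2015231508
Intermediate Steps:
x(P, f) = -9*P
(x(h, 278) - 266238)*(7134 + g(E, 374)) = (-9*(-220) - 266238)*(7134 + 492) = (1980 - 266238)*7626 = -264258*7626 = -2015231508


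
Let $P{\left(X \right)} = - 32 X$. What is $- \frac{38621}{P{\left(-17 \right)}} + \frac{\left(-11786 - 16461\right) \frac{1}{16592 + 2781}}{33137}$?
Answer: $- \frac{24793272290089}{349227926944} \approx -70.995$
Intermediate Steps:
$- \frac{38621}{P{\left(-17 \right)}} + \frac{\left(-11786 - 16461\right) \frac{1}{16592 + 2781}}{33137} = - \frac{38621}{\left(-32\right) \left(-17\right)} + \frac{\left(-11786 - 16461\right) \frac{1}{16592 + 2781}}{33137} = - \frac{38621}{544} + - \frac{28247}{19373} \cdot \frac{1}{33137} = \left(-38621\right) \frac{1}{544} + \left(-28247\right) \frac{1}{19373} \cdot \frac{1}{33137} = - \frac{38621}{544} - \frac{28247}{641963101} = - \frac{24793272290089}{349227926944}$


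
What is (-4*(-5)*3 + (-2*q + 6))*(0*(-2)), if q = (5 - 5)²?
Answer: 0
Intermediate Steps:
q = 0 (q = 0² = 0)
(-4*(-5)*3 + (-2*q + 6))*(0*(-2)) = (-4*(-5)*3 + (-2*0 + 6))*(0*(-2)) = (20*3 + (0 + 6))*0 = (60 + 6)*0 = 66*0 = 0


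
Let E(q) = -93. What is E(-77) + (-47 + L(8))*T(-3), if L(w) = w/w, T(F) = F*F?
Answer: -507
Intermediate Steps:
T(F) = F**2
L(w) = 1
E(-77) + (-47 + L(8))*T(-3) = -93 + (-47 + 1)*(-3)**2 = -93 - 46*9 = -93 - 414 = -507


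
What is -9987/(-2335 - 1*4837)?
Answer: 9987/7172 ≈ 1.3925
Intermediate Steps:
-9987/(-2335 - 1*4837) = -9987/(-2335 - 4837) = -9987/(-7172) = -9987*(-1/7172) = 9987/7172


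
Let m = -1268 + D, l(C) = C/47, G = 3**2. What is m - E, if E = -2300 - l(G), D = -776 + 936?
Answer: 56033/47 ≈ 1192.2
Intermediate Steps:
D = 160
G = 9
l(C) = C/47 (l(C) = C*(1/47) = C/47)
m = -1108 (m = -1268 + 160 = -1108)
E = -108109/47 (E = -2300 - 9/47 = -108109/47 ≈ -2300.2)
m - E = -1108 - 1*(-108109/47) = -1108 + 108109/47 = 56033/47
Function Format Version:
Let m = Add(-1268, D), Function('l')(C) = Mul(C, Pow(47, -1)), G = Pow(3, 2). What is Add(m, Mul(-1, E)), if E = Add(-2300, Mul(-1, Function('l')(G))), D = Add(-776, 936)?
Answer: Rational(56033, 47) ≈ 1192.2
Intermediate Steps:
D = 160
G = 9
Function('l')(C) = Mul(Rational(1, 47), C) (Function('l')(C) = Mul(C, Rational(1, 47)) = Mul(Rational(1, 47), C))
m = -1108 (m = Add(-1268, 160) = -1108)
E = Rational(-108109, 47) (E = Add(-2300, Mul(-1, Mul(Rational(1, 47), 9))) = Add(-2300, Mul(-1, Rational(9, 47))) = Add(-2300, Rational(-9, 47)) = Rational(-108109, 47) ≈ -2300.2)
Add(m, Mul(-1, E)) = Add(-1108, Mul(-1, Rational(-108109, 47))) = Add(-1108, Rational(108109, 47)) = Rational(56033, 47)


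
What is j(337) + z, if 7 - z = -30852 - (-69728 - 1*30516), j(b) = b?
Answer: -69048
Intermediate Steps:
z = -69385 (z = 7 - (-30852 - (-69728 - 1*30516)) = 7 - (-30852 - (-69728 - 30516)) = 7 - (-30852 - 1*(-100244)) = 7 - (-30852 + 100244) = 7 - 1*69392 = 7 - 69392 = -69385)
j(337) + z = 337 - 69385 = -69048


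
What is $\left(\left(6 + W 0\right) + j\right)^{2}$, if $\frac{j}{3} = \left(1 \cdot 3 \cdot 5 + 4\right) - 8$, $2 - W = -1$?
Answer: $1521$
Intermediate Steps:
$W = 3$ ($W = 2 - -1 = 2 + 1 = 3$)
$j = 33$ ($j = 3 \left(\left(1 \cdot 3 \cdot 5 + 4\right) - 8\right) = 3 \left(\left(3 \cdot 5 + 4\right) - 8\right) = 3 \left(\left(15 + 4\right) - 8\right) = 3 \left(19 - 8\right) = 3 \cdot 11 = 33$)
$\left(\left(6 + W 0\right) + j\right)^{2} = \left(\left(6 + 3 \cdot 0\right) + 33\right)^{2} = \left(\left(6 + 0\right) + 33\right)^{2} = \left(6 + 33\right)^{2} = 39^{2} = 1521$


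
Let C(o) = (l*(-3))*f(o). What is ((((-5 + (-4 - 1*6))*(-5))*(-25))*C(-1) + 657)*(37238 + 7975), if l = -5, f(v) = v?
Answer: 1301320566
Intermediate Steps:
C(o) = 15*o (C(o) = (-5*(-3))*o = 15*o)
((((-5 + (-4 - 1*6))*(-5))*(-25))*C(-1) + 657)*(37238 + 7975) = ((((-5 + (-4 - 1*6))*(-5))*(-25))*(15*(-1)) + 657)*(37238 + 7975) = ((((-5 + (-4 - 6))*(-5))*(-25))*(-15) + 657)*45213 = ((((-5 - 10)*(-5))*(-25))*(-15) + 657)*45213 = ((-15*(-5)*(-25))*(-15) + 657)*45213 = ((75*(-25))*(-15) + 657)*45213 = (-1875*(-15) + 657)*45213 = (28125 + 657)*45213 = 28782*45213 = 1301320566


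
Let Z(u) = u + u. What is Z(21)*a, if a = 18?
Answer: 756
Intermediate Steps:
Z(u) = 2*u
Z(21)*a = (2*21)*18 = 42*18 = 756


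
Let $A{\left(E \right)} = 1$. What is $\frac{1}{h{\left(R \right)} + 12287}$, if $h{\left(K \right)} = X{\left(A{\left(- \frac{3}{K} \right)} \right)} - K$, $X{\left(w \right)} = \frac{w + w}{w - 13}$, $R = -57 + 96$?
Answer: $\frac{6}{73487} \approx 8.1647 \cdot 10^{-5}$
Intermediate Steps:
$R = 39$
$X{\left(w \right)} = \frac{2 w}{-13 + w}$
$h{\left(K \right)} = - \frac{1}{6} - K$ ($h{\left(K \right)} = 2 \cdot 1 \frac{1}{-13 + 1} - K = 2 \cdot 1 \frac{1}{-12} - K = 2 \cdot 1 \left(- \frac{1}{12}\right) - K = - \frac{1}{6} - K$)
$\frac{1}{h{\left(R \right)} + 12287} = \frac{1}{\left(- \frac{1}{6} - 39\right) + 12287} = \frac{1}{- \frac{235}{6} + 12287} = \frac{1}{\frac{73487}{6}} = \frac{6}{73487}$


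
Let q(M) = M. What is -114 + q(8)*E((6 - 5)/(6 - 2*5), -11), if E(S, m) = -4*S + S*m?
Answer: -84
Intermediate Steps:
-114 + q(8)*E((6 - 5)/(6 - 2*5), -11) = -114 + 8*(((6 - 5)/(6 - 2*5))*(-4 - 11)) = -114 + 8*((1/(6 - 10))*(-15)) = -114 + 8*((1/(-4))*(-15)) = -114 + 8*((1*(-¼))*(-15)) = -114 + 8*(-¼*(-15)) = -114 + 8*(15/4) = -114 + 30 = -84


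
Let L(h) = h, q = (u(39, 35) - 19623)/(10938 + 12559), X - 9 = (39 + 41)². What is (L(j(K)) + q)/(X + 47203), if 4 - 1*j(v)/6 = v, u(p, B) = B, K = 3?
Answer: 4669/48450814 ≈ 9.6366e-5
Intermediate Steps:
j(v) = 24 - 6*v
X = 6409 (X = 9 + (39 + 41)² = 9 + 80² = 9 + 6400 = 6409)
q = -19588/23497 (q = (35 - 19623)/(10938 + 12559) = -19588/23497 ≈ -0.83364)
(L(j(K)) + q)/(X + 47203) = ((24 - 6*3) - 19588/23497)/(6409 + 47203) = ((24 - 18) - 19588/23497)/53612 = (6 - 19588/23497)*(1/53612) = (121394/23497)*(1/53612) = 4669/48450814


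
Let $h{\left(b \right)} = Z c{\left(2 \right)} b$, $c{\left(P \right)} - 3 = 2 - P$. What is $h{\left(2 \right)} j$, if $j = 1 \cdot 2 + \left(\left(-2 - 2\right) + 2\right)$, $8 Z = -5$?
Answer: $0$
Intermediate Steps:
$c{\left(P \right)} = 5 - P$ ($c{\left(P \right)} = 3 - \left(-2 + P\right) = 5 - P$)
$Z = - \frac{5}{8}$ ($Z = \frac{1}{8} \left(-5\right) = - \frac{5}{8} \approx -0.625$)
$h{\left(b \right)} = - \frac{15 b}{8}$ ($h{\left(b \right)} = - \frac{5 \left(5 - 2\right)}{8} b = \left(- \frac{5}{8}\right) 3 b = - \frac{15 b}{8}$)
$j = 0$ ($j = 2 + \left(-4 + 2\right) = 2 - 2 = 0$)
$h{\left(2 \right)} j = \left(- \frac{15}{8}\right) 2 \cdot 0 = \left(- \frac{15}{4}\right) 0 = 0$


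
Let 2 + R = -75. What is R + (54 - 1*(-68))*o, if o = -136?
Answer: -16669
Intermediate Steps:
R = -77 (R = -2 - 75 = -77)
R + (54 - 1*(-68))*o = -77 + (54 - 1*(-68))*(-136) = -77 + (54 + 68)*(-136) = -77 + 122*(-136) = -77 - 16592 = -16669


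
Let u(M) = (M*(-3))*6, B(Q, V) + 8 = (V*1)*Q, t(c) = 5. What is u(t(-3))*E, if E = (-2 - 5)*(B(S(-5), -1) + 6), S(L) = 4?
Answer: -3780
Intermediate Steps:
B(Q, V) = -8 + Q*V (B(Q, V) = -8 + (V*1)*Q = -8 + V*Q = -8 + Q*V)
u(M) = -18*M (u(M) = -3*M*6 = -18*M)
E = 42 (E = (-2 - 5)*((-8 + 4*(-1)) + 6) = -7*((-8 - 4) + 6) = -7*(-12 + 6) = -7*(-6) = 42)
u(t(-3))*E = -18*5*42 = -90*42 = -3780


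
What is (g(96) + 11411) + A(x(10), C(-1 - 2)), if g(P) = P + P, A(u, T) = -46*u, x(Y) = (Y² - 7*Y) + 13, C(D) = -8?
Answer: 9625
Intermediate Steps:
x(Y) = 13 + Y² - 7*Y
g(P) = 2*P
(g(96) + 11411) + A(x(10), C(-1 - 2)) = (2*96 + 11411) - 46*(13 + 10² - 7*10) = (192 + 11411) - 46*(13 + 100 - 70) = 11603 - 46*43 = 11603 - 1978 = 9625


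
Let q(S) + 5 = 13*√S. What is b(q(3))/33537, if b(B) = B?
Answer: -5/33537 + 13*√3/33537 ≈ 0.00052231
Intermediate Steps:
q(S) = -5 + 13*√S
b(q(3))/33537 = (-5 + 13*√3)/33537 = (-5 + 13*√3)*(1/33537) = -5/33537 + 13*√3/33537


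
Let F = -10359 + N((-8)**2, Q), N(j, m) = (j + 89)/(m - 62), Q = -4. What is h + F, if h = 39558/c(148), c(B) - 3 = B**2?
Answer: -262779393/25366 ≈ -10360.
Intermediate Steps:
N(j, m) = (89 + j)/(-62 + m)
c(B) = 3 + B**2
h = 2082/1153 (h = 39558/(3 + 148**2) = 39558/(3 + 21904) = 39558/21907 = 39558*(1/21907) = 2082/1153 ≈ 1.8057)
F = -227949/22 (F = -10359 + (89 + (-8)**2)/(-62 - 4) = -10359 + (89 + 64)/(-66) = -10359 - 1/66*153 = -10359 - 51/22 = -227949/22 ≈ -10361.)
h + F = 2082/1153 - 227949/22 = -262779393/25366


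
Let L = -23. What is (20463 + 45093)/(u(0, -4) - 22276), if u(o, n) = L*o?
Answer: -16389/5569 ≈ -2.9429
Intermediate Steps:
u(o, n) = -23*o
(20463 + 45093)/(u(0, -4) - 22276) = (20463 + 45093)/(-23*0 - 22276) = 65556/(0 - 22276) = 65556/(-22276) = 65556*(-1/22276) = -16389/5569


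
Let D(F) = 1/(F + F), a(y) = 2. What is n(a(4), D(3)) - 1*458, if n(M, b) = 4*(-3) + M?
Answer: -468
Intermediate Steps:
D(F) = 1/(2*F)
n(M, b) = -12 + M
n(a(4), D(3)) - 1*458 = (-12 + 2) - 1*458 = -10 - 458 = -468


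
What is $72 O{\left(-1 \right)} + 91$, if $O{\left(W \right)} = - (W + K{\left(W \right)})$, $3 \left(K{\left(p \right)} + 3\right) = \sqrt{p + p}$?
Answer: $379 - 24 i \sqrt{2} \approx 379.0 - 33.941 i$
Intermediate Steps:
$K{\left(p \right)} = -3 + \frac{\sqrt{2} \sqrt{p}}{3}$ ($K{\left(p \right)} = -3 + \frac{\sqrt{p + p}}{3} = -3 + \frac{\sqrt{2 p}}{3} = -3 + \frac{\sqrt{2} \sqrt{p}}{3}$)
$O{\left(W \right)} = 3 - W - \frac{\sqrt{2} \sqrt{W}}{3}$ ($O{\left(W \right)} = - (W + \left(-3 + \frac{\sqrt{2} \sqrt{W}}{3}\right)) = - (-3 + W + \frac{\sqrt{2} \sqrt{W}}{3}) = 3 - W - \frac{\sqrt{2} \sqrt{W}}{3}$)
$72 O{\left(-1 \right)} + 91 = 72 \left(3 - -1 - \frac{\sqrt{2} \sqrt{-1}}{3}\right) + 91 = 72 \left(3 + 1 - \frac{\sqrt{2} i}{3}\right) + 91 = 72 \left(3 + 1 - \frac{i \sqrt{2}}{3}\right) + 91 = 72 \left(4 - \frac{i \sqrt{2}}{3}\right) + 91 = \left(288 - 24 i \sqrt{2}\right) + 91 = 379 - 24 i \sqrt{2}$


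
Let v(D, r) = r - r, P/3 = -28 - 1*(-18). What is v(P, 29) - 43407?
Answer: -43407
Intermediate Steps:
P = -30 (P = 3*(-28 - 1*(-18)) = 3*(-28 + 18) = 3*(-10) = -30)
v(D, r) = 0
v(P, 29) - 43407 = 0 - 43407 = -43407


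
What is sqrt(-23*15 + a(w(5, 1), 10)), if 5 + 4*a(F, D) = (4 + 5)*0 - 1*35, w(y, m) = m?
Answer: I*sqrt(355) ≈ 18.841*I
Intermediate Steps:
a(F, D) = -10 (a(F, D) = -5/4 + ((4 + 5)*0 - 1*35)/4 = -5/4 + (9*0 - 35)/4 = -5/4 + (0 - 35)/4 = -5/4 + (1/4)*(-35) = -5/4 - 35/4 = -10)
sqrt(-23*15 + a(w(5, 1), 10)) = sqrt(-23*15 - 10) = sqrt(-345 - 10) = sqrt(-355) = I*sqrt(355)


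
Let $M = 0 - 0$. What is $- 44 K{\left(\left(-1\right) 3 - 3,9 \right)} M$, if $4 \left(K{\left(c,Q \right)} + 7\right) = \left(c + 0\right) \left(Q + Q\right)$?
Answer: $0$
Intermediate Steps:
$M = 0$ ($M = 0 + 0 = 0$)
$K{\left(c,Q \right)} = -7 + \frac{Q c}{2}$ ($K{\left(c,Q \right)} = -7 + \frac{\left(c + 0\right) \left(Q + Q\right)}{4} = -7 + \frac{c 2 Q}{4} = -7 + \frac{2 Q c}{4} = -7 + \frac{Q c}{2}$)
$- 44 K{\left(\left(-1\right) 3 - 3,9 \right)} M = - 44 \left(-7 + \frac{1}{2} \cdot 9 \left(\left(-1\right) 3 - 3\right)\right) 0 = - 44 \left(-7 + \frac{1}{2} \cdot 9 \left(-3 - 3\right)\right) 0 = - 44 \left(-7 + \frac{1}{2} \cdot 9 \left(-6\right)\right) 0 = - 44 \left(-7 - 27\right) 0 = - 44 \left(\left(-34\right) 0\right) = \left(-44\right) 0 = 0$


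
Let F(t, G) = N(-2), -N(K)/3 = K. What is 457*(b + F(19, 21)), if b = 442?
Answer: 204736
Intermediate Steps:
N(K) = -3*K
F(t, G) = 6 (F(t, G) = -3*(-2) = 6)
457*(b + F(19, 21)) = 457*(442 + 6) = 457*448 = 204736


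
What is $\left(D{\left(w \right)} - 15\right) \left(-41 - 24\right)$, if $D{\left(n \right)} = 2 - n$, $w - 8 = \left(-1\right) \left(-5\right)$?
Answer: $1690$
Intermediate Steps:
$w = 13$ ($w = 8 - -5 = 8 + 5 = 13$)
$\left(D{\left(w \right)} - 15\right) \left(-41 - 24\right) = \left(\left(2 - 13\right) - 15\right) \left(-41 - 24\right) = \left(-11 - 15\right) \left(-65\right) = \left(-26\right) \left(-65\right) = 1690$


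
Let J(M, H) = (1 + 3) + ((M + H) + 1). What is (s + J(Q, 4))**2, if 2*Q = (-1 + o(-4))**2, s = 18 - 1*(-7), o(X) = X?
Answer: 8649/4 ≈ 2162.3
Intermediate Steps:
s = 25 (s = 18 + 7 = 25)
Q = 25/2 (Q = (-1 - 4)**2/2 = (1/2)*(-5)**2 = (1/2)*25 = 25/2 ≈ 12.500)
J(M, H) = 5 + H + M (J(M, H) = 4 + ((H + M) + 1) = 4 + (1 + H + M) = 5 + H + M)
(s + J(Q, 4))**2 = (25 + (5 + 4 + 25/2))**2 = (25 + 43/2)**2 = (93/2)**2 = 8649/4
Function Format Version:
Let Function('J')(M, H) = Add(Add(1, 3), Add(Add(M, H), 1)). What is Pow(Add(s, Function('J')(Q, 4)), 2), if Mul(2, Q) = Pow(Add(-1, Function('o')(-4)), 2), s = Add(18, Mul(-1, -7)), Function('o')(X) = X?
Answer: Rational(8649, 4) ≈ 2162.3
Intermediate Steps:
s = 25 (s = Add(18, 7) = 25)
Q = Rational(25, 2) (Q = Mul(Rational(1, 2), Pow(Add(-1, -4), 2)) = Mul(Rational(1, 2), Pow(-5, 2)) = Mul(Rational(1, 2), 25) = Rational(25, 2) ≈ 12.500)
Function('J')(M, H) = Add(5, H, M) (Function('J')(M, H) = Add(4, Add(Add(H, M), 1)) = Add(4, Add(1, H, M)) = Add(5, H, M))
Pow(Add(s, Function('J')(Q, 4)), 2) = Pow(Add(25, Add(5, 4, Rational(25, 2))), 2) = Pow(Add(25, Rational(43, 2)), 2) = Pow(Rational(93, 2), 2) = Rational(8649, 4)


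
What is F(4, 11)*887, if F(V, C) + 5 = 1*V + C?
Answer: 8870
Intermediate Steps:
F(V, C) = -5 + C + V (F(V, C) = -5 + (1*V + C) = -5 + (V + C) = -5 + (C + V) = -5 + C + V)
F(4, 11)*887 = (-5 + 11 + 4)*887 = 10*887 = 8870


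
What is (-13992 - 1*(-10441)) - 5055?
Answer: -8606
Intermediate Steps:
(-13992 - 1*(-10441)) - 5055 = (-13992 + 10441) - 5055 = -3551 - 5055 = -8606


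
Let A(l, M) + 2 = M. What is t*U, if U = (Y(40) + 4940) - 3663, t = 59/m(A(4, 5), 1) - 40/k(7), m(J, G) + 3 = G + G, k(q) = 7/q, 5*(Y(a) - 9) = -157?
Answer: -621027/5 ≈ -1.2421e+5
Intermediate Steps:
Y(a) = -112/5 (Y(a) = 9 + (⅕)*(-157) = 9 - 157/5 = -112/5)
A(l, M) = -2 + M
m(J, G) = -3 + 2*G (m(J, G) = -3 + (G + G) = -3 + 2*G)
t = -99 (t = 59/(-3 + 2*1) - 40/1 = 59/(-3 + 2) - 40/1 = 59/(-1) - 40/1 = 59*(-1) - 40*1 = -59 - 40 = -99)
U = 6273/5 (U = (-112/5 + 4940) - 3663 = 24588/5 - 3663 = 6273/5 ≈ 1254.6)
t*U = -99*6273/5 = -621027/5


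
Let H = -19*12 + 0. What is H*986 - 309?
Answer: -225117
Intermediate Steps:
H = -228 (H = -228 + 0 = -228)
H*986 - 309 = -228*986 - 309 = -224808 - 309 = -225117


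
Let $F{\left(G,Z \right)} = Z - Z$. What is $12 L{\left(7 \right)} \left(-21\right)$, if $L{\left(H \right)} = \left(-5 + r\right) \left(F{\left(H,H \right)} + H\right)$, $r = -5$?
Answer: $17640$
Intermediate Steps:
$F{\left(G,Z \right)} = 0$
$L{\left(H \right)} = - 10 H$ ($L{\left(H \right)} = \left(-5 - 5\right) \left(0 + H\right) = - 10 H$)
$12 L{\left(7 \right)} \left(-21\right) = 12 \left(\left(-10\right) 7\right) \left(-21\right) = 12 \left(-70\right) \left(-21\right) = \left(-840\right) \left(-21\right) = 17640$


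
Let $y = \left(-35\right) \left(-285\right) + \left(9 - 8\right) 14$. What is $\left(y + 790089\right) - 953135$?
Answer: $-153057$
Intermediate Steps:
$y = 9989$ ($y = 9975 + 1 \cdot 14 = 9975 + 14 = 9989$)
$\left(y + 790089\right) - 953135 = \left(9989 + 790089\right) - 953135 = 800078 - 953135 = -153057$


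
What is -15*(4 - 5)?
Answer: 15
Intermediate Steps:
-15*(4 - 5) = -15*(-1) = -3*(-5) = 15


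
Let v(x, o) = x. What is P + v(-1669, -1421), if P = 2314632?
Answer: 2312963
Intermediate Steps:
P + v(-1669, -1421) = 2314632 - 1669 = 2312963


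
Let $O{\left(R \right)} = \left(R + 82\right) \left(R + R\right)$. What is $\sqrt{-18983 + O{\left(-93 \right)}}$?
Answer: $i \sqrt{16937} \approx 130.14 i$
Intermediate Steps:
$O{\left(R \right)} = 2 R \left(82 + R\right)$ ($O{\left(R \right)} = \left(82 + R\right) 2 R = 2 R \left(82 + R\right)$)
$\sqrt{-18983 + O{\left(-93 \right)}} = \sqrt{-18983 + 2 \left(-93\right) \left(82 - 93\right)} = \sqrt{-18983 + 2 \left(-93\right) \left(-11\right)} = \sqrt{-18983 + 2046} = \sqrt{-16937} = i \sqrt{16937}$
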